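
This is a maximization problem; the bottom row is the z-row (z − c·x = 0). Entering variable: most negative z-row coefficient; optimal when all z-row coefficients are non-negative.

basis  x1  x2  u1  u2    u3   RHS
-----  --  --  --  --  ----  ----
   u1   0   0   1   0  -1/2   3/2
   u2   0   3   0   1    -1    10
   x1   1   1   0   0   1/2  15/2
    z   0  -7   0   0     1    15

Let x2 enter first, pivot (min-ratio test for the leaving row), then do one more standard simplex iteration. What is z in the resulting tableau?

Ratio test on column x2 — row 1: entry 0 ≤ 0; row 2: 10/3 = 10/3; row 3: (15/2)/1 = 15/2. Minimum is 10/3 at row 2 (u2 leaves); pivot element 3.
Pivot on row 2; the z-row RHS becomes 15 − (-7)·(10/3) = 115/3.
Next entering variable (most negative z-row entry -4/3): u3.
Ratio test on column u3 — row 1: entry -1/2 ≤ 0; row 2: entry -1/3 ≤ 0; row 3: (25/6)/(5/6) = 5. Minimum is 5 at row 3 (x1 leaves); pivot element 5/6.
After the second pivot the z-row RHS is 115/3 − (-4/3)·5 = 45.

45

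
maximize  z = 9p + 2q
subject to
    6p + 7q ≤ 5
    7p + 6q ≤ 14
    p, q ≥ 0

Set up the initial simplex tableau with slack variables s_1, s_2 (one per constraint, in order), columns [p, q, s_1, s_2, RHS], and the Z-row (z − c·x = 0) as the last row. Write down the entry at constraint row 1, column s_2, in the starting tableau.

0

Slack s_2 belongs to constraint 2; its column is the unit vector e_2, so the entry in row 1 is 0.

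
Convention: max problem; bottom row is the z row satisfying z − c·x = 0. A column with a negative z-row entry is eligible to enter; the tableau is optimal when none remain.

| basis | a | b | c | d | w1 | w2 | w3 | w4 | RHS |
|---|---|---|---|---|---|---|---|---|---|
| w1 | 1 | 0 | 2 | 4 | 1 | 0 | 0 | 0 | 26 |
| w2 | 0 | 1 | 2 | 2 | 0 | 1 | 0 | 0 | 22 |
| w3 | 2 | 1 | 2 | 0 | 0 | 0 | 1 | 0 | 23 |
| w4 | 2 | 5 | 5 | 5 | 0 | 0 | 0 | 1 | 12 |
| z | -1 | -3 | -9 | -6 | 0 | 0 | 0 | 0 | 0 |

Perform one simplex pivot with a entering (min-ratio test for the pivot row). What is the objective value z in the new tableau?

Ratio test on column a — row 1: 26/1 = 26; row 2: entry 0 ≤ 0; row 3: 23/2 = 23/2; row 4: 12/2 = 6. Minimum is 6 at row 4 (w4 leaves); pivot element 2.
Pivot on row 4; the z-row RHS becomes 0 − (-1)·6 = 6.

6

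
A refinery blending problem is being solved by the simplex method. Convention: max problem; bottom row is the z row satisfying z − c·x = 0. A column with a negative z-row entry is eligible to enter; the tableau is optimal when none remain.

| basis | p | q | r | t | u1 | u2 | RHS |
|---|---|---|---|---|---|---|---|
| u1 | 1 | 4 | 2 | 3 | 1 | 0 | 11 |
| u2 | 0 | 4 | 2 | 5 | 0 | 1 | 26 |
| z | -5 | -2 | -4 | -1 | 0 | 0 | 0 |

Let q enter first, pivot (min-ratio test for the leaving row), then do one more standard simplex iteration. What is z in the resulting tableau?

55

Ratio test on column q — row 1: 11/4 = 11/4; row 2: 26/4 = 13/2. Minimum is 11/4 at row 1 (u1 leaves); pivot element 4.
Pivot on row 1; the z-row RHS becomes 0 − (-2)·(11/4) = 11/2.
Next entering variable (most negative z-row entry -9/2): p.
Ratio test on column p — row 1: (11/4)/(1/4) = 11; row 2: entry -1 ≤ 0. Minimum is 11 at row 1 (q leaves); pivot element 1/4.
After the second pivot the z-row RHS is 11/2 − (-9/2)·11 = 55.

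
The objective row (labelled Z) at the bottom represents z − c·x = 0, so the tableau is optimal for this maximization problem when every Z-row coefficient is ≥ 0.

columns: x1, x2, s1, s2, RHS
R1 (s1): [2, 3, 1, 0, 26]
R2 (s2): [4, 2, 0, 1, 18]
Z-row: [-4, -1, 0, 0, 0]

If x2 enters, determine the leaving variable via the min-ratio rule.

Column x2 entries and ratios — s1: 26/3 = 26/3; s2: 18/2 = 9.
Smallest ratio is 26/3 in the row of s1, so s1 leaves.

s1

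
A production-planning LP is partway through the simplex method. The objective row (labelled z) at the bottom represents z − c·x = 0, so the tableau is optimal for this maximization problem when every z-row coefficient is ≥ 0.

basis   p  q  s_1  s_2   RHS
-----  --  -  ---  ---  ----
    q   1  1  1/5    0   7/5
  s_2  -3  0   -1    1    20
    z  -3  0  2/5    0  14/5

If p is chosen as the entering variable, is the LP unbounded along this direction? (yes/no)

no

Column p has positive entries in row(s) 1, so the ratio test bounds it — not unbounded.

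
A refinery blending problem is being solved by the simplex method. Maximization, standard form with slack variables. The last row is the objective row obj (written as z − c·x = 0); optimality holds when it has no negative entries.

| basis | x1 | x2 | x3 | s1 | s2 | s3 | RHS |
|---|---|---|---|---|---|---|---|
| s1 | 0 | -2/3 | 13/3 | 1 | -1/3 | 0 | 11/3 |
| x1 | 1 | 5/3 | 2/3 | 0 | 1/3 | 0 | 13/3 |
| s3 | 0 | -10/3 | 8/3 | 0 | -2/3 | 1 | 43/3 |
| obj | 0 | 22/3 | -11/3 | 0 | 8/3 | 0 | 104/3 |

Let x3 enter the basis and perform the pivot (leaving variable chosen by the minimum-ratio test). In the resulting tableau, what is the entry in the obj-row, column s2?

Ratio test on column x3 — row 1: (11/3)/(13/3) = 11/13; row 2: (13/3)/(2/3) = 13/2; row 3: (43/3)/(8/3) = 43/8. Minimum is 11/13 at row 1 (s1 leaves); pivot element 13/3.
Divide row 1 by 13/3; eliminate column x3 from the other rows.
obj-row update in column s2: 8/3 − (-11/3)·(-1/13) = 31/13.

31/13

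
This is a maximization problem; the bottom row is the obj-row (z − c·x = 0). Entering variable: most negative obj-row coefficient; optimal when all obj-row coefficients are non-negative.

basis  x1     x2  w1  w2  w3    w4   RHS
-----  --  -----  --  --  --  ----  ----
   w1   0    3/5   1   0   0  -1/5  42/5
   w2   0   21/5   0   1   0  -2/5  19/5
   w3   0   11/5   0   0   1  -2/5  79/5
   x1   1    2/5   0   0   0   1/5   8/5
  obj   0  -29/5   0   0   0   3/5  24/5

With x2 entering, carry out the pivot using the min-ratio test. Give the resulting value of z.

Ratio test on column x2 — row 1: (42/5)/(3/5) = 14; row 2: (19/5)/(21/5) = 19/21; row 3: (79/5)/(11/5) = 79/11; row 4: (8/5)/(2/5) = 4. Minimum is 19/21 at row 2 (w2 leaves); pivot element 21/5.
Pivot on row 2; the obj-row RHS becomes 24/5 − (-29/5)·(19/21) = 211/21.

211/21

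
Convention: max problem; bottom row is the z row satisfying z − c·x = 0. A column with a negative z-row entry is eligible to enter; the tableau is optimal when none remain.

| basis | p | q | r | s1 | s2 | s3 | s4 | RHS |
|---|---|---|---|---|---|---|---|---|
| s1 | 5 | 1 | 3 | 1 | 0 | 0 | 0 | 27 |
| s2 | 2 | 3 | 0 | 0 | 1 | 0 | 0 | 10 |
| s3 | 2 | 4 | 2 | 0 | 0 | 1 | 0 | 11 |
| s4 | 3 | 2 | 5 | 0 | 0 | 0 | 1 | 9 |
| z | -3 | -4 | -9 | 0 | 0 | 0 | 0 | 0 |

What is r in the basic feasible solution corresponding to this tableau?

0

r is not in the basis, so in the current basic feasible solution r = 0.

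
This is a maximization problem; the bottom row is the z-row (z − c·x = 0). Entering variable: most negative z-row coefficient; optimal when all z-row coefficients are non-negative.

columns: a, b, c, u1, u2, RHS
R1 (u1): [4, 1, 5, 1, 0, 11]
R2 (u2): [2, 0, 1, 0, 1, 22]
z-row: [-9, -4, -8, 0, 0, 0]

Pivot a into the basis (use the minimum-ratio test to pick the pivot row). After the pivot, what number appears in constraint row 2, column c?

-3/2

Ratio test on column a — row 1: 11/4 = 11/4; row 2: 22/2 = 11. Minimum is 11/4 at row 1 (u1 leaves); pivot element 4.
Divide row 1 by 4; eliminate column a from the other rows.
Row 2 update in column c: 1 − 2·(5/4) = -3/2.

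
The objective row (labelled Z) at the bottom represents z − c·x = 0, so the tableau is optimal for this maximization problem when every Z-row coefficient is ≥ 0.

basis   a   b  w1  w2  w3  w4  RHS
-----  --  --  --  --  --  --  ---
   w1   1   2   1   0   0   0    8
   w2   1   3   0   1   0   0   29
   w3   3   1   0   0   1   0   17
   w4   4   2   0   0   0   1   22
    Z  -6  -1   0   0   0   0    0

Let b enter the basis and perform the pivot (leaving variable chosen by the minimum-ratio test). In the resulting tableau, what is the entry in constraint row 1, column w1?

1/2

Ratio test on column b — row 1: 8/2 = 4; row 2: 29/3 = 29/3; row 3: 17/1 = 17; row 4: 22/2 = 11. Minimum is 4 at row 1 (w1 leaves); pivot element 2.
Divide row 1 by 2; eliminate column b from the other rows.
In the new row 1, the w1 entry is the old entry divided by the pivot: 1/2 = 1/2.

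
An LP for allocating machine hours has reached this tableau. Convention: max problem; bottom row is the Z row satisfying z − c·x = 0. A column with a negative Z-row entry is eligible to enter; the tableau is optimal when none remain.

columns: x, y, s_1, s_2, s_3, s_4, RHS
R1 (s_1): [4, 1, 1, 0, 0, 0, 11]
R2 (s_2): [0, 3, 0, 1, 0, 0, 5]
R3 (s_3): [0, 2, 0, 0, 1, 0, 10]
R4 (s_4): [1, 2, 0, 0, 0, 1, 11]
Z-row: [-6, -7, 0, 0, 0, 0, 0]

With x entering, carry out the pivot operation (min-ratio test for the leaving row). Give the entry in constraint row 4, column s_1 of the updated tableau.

-1/4

Ratio test on column x — row 1: 11/4 = 11/4; row 2: entry 0 ≤ 0; row 3: entry 0 ≤ 0; row 4: 11/1 = 11. Minimum is 11/4 at row 1 (s_1 leaves); pivot element 4.
Divide row 1 by 4; eliminate column x from the other rows.
Row 4 update in column s_1: 0 − 1·(1/4) = -1/4.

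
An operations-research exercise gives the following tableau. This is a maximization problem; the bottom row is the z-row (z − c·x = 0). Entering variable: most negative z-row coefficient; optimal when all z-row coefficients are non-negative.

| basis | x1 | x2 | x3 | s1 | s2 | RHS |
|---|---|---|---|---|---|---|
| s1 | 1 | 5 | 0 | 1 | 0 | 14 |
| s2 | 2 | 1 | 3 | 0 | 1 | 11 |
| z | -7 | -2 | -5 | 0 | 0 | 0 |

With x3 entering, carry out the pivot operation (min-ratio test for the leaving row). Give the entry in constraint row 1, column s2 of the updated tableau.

Ratio test on column x3 — row 1: entry 0 ≤ 0; row 2: 11/3 = 11/3. Minimum is 11/3 at row 2 (s2 leaves); pivot element 3.
Divide row 2 by 3; eliminate column x3 from the other rows.
Row 1 update in column s2: 0 − 0·(1/3) = 0.

0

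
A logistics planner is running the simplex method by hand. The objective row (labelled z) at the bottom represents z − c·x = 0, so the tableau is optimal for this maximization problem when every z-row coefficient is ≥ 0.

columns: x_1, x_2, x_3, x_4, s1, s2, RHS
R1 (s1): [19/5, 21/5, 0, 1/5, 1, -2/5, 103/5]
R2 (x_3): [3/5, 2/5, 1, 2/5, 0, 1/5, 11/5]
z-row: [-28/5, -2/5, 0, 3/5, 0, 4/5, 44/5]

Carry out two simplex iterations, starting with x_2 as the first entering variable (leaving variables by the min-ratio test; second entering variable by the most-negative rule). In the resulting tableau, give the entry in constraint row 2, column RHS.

1

Ratio test on column x_2 — row 1: (103/5)/(21/5) = 103/21; row 2: (11/5)/(2/5) = 11/2. Minimum is 103/21 at row 1 (s1 leaves); pivot element 21/5.
Divide row 1 by 21/5; eliminate column x_2 from the other rows.
Second iteration: most negative z-row entry is -110/21 in column x_1, so x_1 enters.
Ratio test on column x_1 — row 1: (103/21)/(19/21) = 103/19; row 2: (5/21)/(5/21) = 1. Minimum is 1 at row 2 (x_3 leaves); pivot element 5/21.
Divide row 2 by 5/21; eliminate column x_1 from the other rows.
After both pivots, the entry at constraint row 2, column RHS is 1.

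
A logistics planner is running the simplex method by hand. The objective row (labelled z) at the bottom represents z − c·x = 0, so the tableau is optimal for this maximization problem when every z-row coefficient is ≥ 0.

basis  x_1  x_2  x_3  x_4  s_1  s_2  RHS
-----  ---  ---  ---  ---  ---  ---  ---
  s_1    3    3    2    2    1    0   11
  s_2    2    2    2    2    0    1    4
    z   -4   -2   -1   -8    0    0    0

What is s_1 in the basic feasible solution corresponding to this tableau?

11

s_1 is basic (row 1); its value is the RHS of that row, 11.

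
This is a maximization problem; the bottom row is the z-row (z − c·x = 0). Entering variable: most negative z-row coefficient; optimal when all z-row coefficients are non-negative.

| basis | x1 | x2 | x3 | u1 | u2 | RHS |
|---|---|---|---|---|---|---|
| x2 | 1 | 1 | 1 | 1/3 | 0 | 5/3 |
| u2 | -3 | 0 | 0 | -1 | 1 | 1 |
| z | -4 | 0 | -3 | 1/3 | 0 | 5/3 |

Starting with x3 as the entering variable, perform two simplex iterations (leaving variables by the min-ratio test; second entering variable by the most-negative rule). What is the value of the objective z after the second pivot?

Ratio test on column x3 — row 1: (5/3)/1 = 5/3; row 2: entry 0 ≤ 0. Minimum is 5/3 at row 1 (x2 leaves); pivot element 1.
Pivot on row 1; the z-row RHS becomes 5/3 − (-3)·(5/3) = 20/3.
Next entering variable (most negative z-row entry -1): x1.
Ratio test on column x1 — row 1: (5/3)/1 = 5/3; row 2: entry -3 ≤ 0. Minimum is 5/3 at row 1 (x3 leaves); pivot element 1.
After the second pivot the z-row RHS is 20/3 − (-1)·(5/3) = 25/3.

25/3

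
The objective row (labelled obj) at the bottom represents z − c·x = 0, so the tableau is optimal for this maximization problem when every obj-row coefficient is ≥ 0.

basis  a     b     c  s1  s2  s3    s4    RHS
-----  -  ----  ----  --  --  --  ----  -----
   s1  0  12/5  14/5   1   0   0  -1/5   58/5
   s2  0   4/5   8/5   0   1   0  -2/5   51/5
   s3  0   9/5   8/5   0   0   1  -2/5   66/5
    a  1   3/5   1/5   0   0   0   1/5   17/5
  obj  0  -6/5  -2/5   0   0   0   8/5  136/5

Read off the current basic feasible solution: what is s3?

s3 is basic (row 3); its value is the RHS of that row, 66/5.

66/5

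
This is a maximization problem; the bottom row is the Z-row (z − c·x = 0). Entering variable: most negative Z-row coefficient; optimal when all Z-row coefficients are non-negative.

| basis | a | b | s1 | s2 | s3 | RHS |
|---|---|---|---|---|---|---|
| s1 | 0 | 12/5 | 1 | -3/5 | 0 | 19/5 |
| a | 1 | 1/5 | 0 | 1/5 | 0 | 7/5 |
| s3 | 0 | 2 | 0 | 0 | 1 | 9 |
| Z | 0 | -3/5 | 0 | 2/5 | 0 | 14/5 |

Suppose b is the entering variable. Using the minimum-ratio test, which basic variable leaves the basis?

Column b entries and ratios — s1: (19/5)/(12/5) = 19/12; a: (7/5)/(1/5) = 7; s3: 9/2 = 9/2.
Smallest ratio is 19/12 in the row of s1, so s1 leaves.

s1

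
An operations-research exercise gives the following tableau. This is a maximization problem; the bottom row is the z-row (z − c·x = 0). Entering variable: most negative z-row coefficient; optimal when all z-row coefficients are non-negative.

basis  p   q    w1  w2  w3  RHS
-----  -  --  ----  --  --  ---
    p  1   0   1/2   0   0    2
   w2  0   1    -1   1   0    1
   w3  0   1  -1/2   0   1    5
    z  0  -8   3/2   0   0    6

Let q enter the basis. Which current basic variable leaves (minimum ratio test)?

Column q entries and ratios — p: 0 ≤ 0, skip; w2: 1/1 = 1; w3: 5/1 = 5.
Smallest ratio is 1 in the row of w2, so w2 leaves.

w2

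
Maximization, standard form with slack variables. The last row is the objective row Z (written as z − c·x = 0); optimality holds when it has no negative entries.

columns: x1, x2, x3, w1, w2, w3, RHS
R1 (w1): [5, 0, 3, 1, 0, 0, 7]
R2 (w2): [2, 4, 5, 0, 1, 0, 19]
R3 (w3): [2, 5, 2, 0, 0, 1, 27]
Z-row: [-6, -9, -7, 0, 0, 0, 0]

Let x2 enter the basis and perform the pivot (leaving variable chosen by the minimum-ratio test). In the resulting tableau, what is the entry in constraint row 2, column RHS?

19/4

Ratio test on column x2 — row 1: entry 0 ≤ 0; row 2: 19/4 = 19/4; row 3: 27/5 = 27/5. Minimum is 19/4 at row 2 (w2 leaves); pivot element 4.
Divide row 2 by 4; eliminate column x2 from the other rows.
In the new row 2, the RHS entry is the old entry divided by the pivot: 19/4 = 19/4.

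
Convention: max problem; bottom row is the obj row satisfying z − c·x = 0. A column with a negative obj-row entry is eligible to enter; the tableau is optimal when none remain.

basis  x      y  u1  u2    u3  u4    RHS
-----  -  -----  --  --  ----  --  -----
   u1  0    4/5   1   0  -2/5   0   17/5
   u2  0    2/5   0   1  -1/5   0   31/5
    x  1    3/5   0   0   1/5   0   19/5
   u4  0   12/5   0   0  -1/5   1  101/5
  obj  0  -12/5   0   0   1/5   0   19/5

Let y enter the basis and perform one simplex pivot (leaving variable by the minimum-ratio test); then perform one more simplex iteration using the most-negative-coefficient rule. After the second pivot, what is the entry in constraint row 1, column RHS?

11/2

Ratio test on column y — row 1: (17/5)/(4/5) = 17/4; row 2: (31/5)/(2/5) = 31/2; row 3: (19/5)/(3/5) = 19/3; row 4: (101/5)/(12/5) = 101/12. Minimum is 17/4 at row 1 (u1 leaves); pivot element 4/5.
Divide row 1 by 4/5; eliminate column y from the other rows.
Second iteration: most negative obj-row entry is -1 in column u3, so u3 enters.
Ratio test on column u3 — row 1: entry -1/2 ≤ 0; row 2: entry 0 ≤ 0; row 3: (5/4)/(1/2) = 5/2; row 4: 10/1 = 10. Minimum is 5/2 at row 3 (x leaves); pivot element 1/2.
Divide row 3 by 1/2; eliminate column u3 from the other rows.
After both pivots, the entry at constraint row 1, column RHS is 11/2.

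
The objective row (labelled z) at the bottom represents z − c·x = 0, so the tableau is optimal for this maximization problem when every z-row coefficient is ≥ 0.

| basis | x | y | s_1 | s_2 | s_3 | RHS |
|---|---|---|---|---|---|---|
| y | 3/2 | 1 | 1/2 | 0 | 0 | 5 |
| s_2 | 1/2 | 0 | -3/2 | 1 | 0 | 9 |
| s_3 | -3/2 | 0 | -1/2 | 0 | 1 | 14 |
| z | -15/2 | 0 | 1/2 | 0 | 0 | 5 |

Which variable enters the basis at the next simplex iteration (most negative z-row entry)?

Negative z-row entries: x: -15/2.
The most negative is -15/2 in column x, so x enters.

x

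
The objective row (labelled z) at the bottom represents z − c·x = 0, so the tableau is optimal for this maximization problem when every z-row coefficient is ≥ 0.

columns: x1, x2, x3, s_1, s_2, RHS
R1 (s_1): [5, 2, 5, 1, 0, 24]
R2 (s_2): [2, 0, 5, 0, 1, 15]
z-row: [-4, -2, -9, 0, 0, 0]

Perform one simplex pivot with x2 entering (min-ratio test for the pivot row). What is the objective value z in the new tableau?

Ratio test on column x2 — row 1: 24/2 = 12; row 2: entry 0 ≤ 0. Minimum is 12 at row 1 (s_1 leaves); pivot element 2.
Pivot on row 1; the z-row RHS becomes 0 − (-2)·12 = 24.

24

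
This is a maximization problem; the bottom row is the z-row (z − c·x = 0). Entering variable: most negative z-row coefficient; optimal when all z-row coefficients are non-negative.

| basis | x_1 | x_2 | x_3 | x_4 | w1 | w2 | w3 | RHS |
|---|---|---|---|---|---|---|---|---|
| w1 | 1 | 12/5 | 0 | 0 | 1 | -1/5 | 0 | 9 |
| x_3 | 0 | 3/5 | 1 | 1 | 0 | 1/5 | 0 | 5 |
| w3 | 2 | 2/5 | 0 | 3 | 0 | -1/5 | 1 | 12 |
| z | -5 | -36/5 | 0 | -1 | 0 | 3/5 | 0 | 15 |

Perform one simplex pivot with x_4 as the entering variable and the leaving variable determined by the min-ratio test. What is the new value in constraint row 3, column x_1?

Ratio test on column x_4 — row 1: entry 0 ≤ 0; row 2: 5/1 = 5; row 3: 12/3 = 4. Minimum is 4 at row 3 (w3 leaves); pivot element 3.
Divide row 3 by 3; eliminate column x_4 from the other rows.
In the new row 3, the x_1 entry is the old entry divided by the pivot: 2/3 = 2/3.

2/3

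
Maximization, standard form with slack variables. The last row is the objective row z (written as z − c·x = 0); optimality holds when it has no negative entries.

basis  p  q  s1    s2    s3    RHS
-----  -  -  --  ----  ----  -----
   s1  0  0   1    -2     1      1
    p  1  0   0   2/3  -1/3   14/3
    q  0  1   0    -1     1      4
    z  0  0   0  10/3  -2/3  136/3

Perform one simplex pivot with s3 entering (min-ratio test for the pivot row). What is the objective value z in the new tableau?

46

Ratio test on column s3 — row 1: 1/1 = 1; row 2: entry -1/3 ≤ 0; row 3: 4/1 = 4. Minimum is 1 at row 1 (s1 leaves); pivot element 1.
Pivot on row 1; the z-row RHS becomes 136/3 − (-2/3)·1 = 46.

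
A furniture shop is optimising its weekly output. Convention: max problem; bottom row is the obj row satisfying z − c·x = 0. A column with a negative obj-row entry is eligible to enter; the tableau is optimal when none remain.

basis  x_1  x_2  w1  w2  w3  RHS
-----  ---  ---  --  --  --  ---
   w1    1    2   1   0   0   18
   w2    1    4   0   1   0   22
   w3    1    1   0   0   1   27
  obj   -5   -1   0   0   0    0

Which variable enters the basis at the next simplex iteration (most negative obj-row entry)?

x_1

Negative obj-row entries: x_1: -5, x_2: -1.
The most negative is -5 in column x_1, so x_1 enters.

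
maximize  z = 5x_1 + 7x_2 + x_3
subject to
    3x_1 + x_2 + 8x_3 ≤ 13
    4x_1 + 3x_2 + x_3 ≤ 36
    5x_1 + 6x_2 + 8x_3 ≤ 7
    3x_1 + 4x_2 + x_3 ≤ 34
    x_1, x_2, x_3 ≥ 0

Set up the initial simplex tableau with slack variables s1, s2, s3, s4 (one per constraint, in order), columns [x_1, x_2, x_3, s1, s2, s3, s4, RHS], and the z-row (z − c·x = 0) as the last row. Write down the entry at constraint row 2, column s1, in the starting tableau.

Slack s1 belongs to constraint 1; its column is the unit vector e_1, so the entry in row 2 is 0.

0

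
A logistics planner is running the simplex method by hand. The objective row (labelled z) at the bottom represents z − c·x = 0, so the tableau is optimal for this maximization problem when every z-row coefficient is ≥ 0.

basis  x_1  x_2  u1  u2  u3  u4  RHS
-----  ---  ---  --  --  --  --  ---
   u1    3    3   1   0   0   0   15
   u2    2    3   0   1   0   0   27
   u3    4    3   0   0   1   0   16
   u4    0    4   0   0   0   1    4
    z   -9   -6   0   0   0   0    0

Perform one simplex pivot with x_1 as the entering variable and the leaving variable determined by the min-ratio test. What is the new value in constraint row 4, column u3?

Ratio test on column x_1 — row 1: 15/3 = 5; row 2: 27/2 = 27/2; row 3: 16/4 = 4; row 4: entry 0 ≤ 0. Minimum is 4 at row 3 (u3 leaves); pivot element 4.
Divide row 3 by 4; eliminate column x_1 from the other rows.
Row 4 update in column u3: 0 − 0·(1/4) = 0.

0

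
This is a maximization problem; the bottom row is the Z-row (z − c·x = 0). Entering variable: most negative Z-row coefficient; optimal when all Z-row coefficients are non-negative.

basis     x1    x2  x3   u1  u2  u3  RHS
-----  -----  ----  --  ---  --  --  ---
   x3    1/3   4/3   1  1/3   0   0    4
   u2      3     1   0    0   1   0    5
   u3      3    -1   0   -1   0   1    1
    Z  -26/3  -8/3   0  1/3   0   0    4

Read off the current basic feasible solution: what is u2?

u2 is basic (row 2); its value is the RHS of that row, 5.

5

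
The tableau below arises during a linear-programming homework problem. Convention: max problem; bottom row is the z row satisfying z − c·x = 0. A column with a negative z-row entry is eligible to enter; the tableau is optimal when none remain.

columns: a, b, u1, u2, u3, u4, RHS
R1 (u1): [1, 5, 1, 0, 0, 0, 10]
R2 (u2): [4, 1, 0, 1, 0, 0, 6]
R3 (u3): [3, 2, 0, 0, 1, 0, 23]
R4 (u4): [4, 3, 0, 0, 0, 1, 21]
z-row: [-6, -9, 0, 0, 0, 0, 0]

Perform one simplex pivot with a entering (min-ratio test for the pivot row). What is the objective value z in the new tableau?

Ratio test on column a — row 1: 10/1 = 10; row 2: 6/4 = 3/2; row 3: 23/3 = 23/3; row 4: 21/4 = 21/4. Minimum is 3/2 at row 2 (u2 leaves); pivot element 4.
Pivot on row 2; the z-row RHS becomes 0 − (-6)·(3/2) = 9.

9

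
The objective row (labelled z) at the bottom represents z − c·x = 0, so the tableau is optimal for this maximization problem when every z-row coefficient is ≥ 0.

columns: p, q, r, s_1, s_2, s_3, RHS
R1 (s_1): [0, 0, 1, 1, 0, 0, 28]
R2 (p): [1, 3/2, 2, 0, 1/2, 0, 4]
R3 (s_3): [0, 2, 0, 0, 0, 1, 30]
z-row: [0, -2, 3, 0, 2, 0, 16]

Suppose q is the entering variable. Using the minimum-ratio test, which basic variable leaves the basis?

p

Column q entries and ratios — s_1: 0 ≤ 0, skip; p: 4/(3/2) = 8/3; s_3: 30/2 = 15.
Smallest ratio is 8/3 in the row of p, so p leaves.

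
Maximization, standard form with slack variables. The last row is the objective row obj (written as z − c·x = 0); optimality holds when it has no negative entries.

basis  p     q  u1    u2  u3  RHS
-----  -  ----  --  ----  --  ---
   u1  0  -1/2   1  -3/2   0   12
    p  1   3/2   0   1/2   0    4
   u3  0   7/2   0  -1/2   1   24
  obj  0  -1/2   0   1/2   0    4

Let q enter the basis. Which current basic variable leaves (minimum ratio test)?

p

Column q entries and ratios — u1: -1/2 ≤ 0, skip; p: 4/(3/2) = 8/3; u3: 24/(7/2) = 48/7.
Smallest ratio is 8/3 in the row of p, so p leaves.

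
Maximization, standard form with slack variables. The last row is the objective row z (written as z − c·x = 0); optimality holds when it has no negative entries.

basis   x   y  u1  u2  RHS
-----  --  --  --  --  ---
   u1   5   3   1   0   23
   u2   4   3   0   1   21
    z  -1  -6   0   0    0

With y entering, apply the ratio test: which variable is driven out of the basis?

Column y entries and ratios — u1: 23/3 = 23/3; u2: 21/3 = 7.
Smallest ratio is 7 in the row of u2, so u2 leaves.

u2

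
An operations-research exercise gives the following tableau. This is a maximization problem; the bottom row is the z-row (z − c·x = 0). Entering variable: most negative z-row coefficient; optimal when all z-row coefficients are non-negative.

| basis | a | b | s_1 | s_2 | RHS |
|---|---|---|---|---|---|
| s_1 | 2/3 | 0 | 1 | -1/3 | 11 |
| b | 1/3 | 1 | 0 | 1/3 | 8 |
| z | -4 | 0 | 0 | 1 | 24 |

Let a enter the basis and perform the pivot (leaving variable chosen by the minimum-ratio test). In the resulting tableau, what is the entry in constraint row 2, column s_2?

1/2

Ratio test on column a — row 1: 11/(2/3) = 33/2; row 2: 8/(1/3) = 24. Minimum is 33/2 at row 1 (s_1 leaves); pivot element 2/3.
Divide row 1 by 2/3; eliminate column a from the other rows.
Row 2 update in column s_2: 1/3 − (1/3)·(-1/2) = 1/2.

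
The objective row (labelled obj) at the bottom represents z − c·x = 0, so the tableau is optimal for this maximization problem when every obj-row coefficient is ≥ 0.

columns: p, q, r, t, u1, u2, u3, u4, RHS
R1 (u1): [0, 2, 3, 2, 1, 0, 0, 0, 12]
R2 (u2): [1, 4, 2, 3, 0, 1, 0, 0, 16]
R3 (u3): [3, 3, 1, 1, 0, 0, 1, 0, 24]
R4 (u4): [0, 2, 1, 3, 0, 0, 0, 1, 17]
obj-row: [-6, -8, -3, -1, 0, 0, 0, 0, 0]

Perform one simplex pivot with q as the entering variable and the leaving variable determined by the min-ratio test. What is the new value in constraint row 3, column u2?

-3/4

Ratio test on column q — row 1: 12/2 = 6; row 2: 16/4 = 4; row 3: 24/3 = 8; row 4: 17/2 = 17/2. Minimum is 4 at row 2 (u2 leaves); pivot element 4.
Divide row 2 by 4; eliminate column q from the other rows.
Row 3 update in column u2: 0 − 3·(1/4) = -3/4.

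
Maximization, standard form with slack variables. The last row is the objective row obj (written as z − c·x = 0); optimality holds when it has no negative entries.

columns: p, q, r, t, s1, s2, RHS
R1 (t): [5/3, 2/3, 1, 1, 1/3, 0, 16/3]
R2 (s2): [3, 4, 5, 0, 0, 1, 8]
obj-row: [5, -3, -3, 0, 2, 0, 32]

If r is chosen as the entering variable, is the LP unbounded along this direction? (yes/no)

no

Column r has positive entries in row(s) 1, 2, so the ratio test bounds it — not unbounded.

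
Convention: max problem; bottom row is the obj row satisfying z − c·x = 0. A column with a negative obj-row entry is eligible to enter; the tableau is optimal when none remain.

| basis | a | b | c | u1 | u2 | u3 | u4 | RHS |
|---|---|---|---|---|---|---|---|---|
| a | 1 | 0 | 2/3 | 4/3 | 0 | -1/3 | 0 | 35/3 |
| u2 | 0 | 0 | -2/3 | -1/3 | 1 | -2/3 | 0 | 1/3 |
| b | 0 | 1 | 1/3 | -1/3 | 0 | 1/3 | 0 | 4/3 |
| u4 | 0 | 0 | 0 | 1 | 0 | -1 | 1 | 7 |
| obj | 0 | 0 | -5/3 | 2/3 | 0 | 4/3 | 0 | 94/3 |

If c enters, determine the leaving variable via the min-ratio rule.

b

Column c entries and ratios — a: (35/3)/(2/3) = 35/2; u2: -2/3 ≤ 0, skip; b: (4/3)/(1/3) = 4; u4: 0 ≤ 0, skip.
Smallest ratio is 4 in the row of b, so b leaves.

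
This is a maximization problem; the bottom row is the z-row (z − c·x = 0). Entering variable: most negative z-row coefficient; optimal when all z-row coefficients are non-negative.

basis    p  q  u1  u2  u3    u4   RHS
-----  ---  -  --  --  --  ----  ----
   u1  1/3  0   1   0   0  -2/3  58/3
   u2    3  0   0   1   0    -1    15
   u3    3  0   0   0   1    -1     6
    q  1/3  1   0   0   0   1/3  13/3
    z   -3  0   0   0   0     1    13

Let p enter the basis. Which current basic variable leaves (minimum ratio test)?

u3

Column p entries and ratios — u1: (58/3)/(1/3) = 58; u2: 15/3 = 5; u3: 6/3 = 2; q: (13/3)/(1/3) = 13.
Smallest ratio is 2 in the row of u3, so u3 leaves.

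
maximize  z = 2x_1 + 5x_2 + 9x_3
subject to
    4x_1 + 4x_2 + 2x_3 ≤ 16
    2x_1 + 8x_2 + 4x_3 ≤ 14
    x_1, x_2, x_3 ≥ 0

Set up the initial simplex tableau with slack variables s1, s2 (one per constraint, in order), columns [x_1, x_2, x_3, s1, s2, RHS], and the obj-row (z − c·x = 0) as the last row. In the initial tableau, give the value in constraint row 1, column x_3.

2

Constraint 1 has coefficient 2 on x_3.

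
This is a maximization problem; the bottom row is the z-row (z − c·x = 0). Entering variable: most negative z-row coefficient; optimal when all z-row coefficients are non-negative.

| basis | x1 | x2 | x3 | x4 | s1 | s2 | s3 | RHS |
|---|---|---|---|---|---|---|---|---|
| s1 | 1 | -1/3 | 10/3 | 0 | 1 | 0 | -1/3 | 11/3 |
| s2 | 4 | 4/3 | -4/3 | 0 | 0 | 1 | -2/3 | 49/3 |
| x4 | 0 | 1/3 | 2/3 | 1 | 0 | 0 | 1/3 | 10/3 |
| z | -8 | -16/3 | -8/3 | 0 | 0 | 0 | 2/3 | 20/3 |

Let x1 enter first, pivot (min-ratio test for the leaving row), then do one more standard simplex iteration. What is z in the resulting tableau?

Ratio test on column x1 — row 1: (11/3)/1 = 11/3; row 2: (49/3)/4 = 49/12; row 3: entry 0 ≤ 0. Minimum is 11/3 at row 1 (s1 leaves); pivot element 1.
Pivot on row 1; the z-row RHS becomes 20/3 − (-8)·(11/3) = 36.
Next entering variable (most negative z-row entry -8): x2.
Ratio test on column x2 — row 1: entry -1/3 ≤ 0; row 2: (5/3)/(8/3) = 5/8; row 3: (10/3)/(1/3) = 10. Minimum is 5/8 at row 2 (s2 leaves); pivot element 8/3.
After the second pivot the z-row RHS is 36 − (-8)·(5/8) = 41.

41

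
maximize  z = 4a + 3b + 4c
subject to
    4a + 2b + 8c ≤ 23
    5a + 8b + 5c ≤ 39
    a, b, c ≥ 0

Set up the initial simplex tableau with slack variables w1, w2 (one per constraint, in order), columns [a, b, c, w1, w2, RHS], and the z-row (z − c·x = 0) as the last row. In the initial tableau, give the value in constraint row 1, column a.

4

Constraint 1 has coefficient 4 on a.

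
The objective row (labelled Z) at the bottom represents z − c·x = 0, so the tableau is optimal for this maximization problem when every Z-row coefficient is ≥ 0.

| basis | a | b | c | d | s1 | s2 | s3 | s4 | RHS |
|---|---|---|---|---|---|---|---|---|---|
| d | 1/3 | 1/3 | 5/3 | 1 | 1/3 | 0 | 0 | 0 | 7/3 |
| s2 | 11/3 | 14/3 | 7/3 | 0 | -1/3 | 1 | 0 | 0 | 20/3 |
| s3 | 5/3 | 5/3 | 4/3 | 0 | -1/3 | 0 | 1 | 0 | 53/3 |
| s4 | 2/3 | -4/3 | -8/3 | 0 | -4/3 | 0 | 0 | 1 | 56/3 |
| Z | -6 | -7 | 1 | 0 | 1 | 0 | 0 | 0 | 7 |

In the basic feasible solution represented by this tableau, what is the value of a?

a is not in the basis, so in the current basic feasible solution a = 0.

0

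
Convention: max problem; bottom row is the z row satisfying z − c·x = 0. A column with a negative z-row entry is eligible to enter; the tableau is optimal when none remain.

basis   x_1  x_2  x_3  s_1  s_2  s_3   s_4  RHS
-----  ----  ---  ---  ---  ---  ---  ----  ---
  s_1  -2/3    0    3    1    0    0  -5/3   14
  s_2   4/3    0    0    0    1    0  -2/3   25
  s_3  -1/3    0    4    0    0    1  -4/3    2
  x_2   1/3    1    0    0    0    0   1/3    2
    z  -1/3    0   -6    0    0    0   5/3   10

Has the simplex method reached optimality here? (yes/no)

no

The z-row has a negative entry -6 in column x_3, so it is not optimal.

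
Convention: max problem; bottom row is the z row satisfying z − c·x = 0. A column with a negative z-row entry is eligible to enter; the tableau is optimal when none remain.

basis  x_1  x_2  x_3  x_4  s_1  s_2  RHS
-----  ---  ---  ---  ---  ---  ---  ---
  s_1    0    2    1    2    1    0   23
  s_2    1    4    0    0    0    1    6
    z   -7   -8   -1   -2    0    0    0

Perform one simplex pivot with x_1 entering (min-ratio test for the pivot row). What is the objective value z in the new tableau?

Ratio test on column x_1 — row 1: entry 0 ≤ 0; row 2: 6/1 = 6. Minimum is 6 at row 2 (s_2 leaves); pivot element 1.
Pivot on row 2; the z-row RHS becomes 0 − (-7)·6 = 42.

42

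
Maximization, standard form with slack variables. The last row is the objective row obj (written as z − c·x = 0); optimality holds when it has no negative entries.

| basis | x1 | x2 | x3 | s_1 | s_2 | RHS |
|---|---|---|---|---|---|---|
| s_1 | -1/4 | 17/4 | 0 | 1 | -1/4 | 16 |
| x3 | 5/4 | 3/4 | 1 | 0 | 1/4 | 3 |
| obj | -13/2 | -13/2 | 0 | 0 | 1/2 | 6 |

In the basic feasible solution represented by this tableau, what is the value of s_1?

s_1 is basic (row 1); its value is the RHS of that row, 16.

16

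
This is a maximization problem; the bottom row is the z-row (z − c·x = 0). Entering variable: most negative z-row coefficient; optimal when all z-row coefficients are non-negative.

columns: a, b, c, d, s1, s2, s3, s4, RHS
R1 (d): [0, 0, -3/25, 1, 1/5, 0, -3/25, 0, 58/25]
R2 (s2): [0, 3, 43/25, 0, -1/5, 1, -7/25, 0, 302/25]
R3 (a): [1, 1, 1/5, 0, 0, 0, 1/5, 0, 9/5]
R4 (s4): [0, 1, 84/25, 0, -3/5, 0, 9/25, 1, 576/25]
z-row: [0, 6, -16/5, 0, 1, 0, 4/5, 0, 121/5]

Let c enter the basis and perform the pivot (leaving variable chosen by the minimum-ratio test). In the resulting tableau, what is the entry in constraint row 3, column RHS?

Ratio test on column c — row 1: entry -3/25 ≤ 0; row 2: (302/25)/(43/25) = 302/43; row 3: (9/5)/(1/5) = 9; row 4: (576/25)/(84/25) = 48/7. Minimum is 48/7 at row 4 (s4 leaves); pivot element 84/25.
Divide row 4 by 84/25; eliminate column c from the other rows.
Row 3 update in column RHS: 9/5 − (1/5)·(48/7) = 3/7.

3/7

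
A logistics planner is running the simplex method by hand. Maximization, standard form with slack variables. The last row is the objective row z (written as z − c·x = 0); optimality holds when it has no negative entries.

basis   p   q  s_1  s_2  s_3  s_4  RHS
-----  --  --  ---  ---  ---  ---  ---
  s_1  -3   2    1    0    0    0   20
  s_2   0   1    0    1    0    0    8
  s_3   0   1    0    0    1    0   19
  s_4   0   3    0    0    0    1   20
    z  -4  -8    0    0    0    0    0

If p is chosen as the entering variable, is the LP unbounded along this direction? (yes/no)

Every constraint-row entry in column p is ≤ 0, so increasing p is unbounded.

yes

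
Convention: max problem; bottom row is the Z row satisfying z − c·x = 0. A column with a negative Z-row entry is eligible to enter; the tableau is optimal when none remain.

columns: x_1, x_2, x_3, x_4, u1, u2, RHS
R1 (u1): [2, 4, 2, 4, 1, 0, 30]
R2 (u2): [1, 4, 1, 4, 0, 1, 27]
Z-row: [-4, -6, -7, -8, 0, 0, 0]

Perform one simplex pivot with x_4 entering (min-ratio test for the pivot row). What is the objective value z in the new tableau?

Ratio test on column x_4 — row 1: 30/4 = 15/2; row 2: 27/4 = 27/4. Minimum is 27/4 at row 2 (u2 leaves); pivot element 4.
Pivot on row 2; the Z-row RHS becomes 0 − (-8)·(27/4) = 54.

54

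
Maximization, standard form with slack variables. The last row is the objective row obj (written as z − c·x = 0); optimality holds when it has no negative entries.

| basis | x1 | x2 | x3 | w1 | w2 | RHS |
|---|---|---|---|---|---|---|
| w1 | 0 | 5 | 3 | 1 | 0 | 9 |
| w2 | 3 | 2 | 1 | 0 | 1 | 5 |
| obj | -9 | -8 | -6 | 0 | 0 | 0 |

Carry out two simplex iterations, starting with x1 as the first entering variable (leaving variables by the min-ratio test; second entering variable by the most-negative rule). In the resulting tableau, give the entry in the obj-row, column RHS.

24

Ratio test on column x1 — row 1: entry 0 ≤ 0; row 2: 5/3 = 5/3. Minimum is 5/3 at row 2 (w2 leaves); pivot element 3.
Divide row 2 by 3; eliminate column x1 from the other rows.
Second iteration: most negative obj-row entry is -3 in column x3, so x3 enters.
Ratio test on column x3 — row 1: 9/3 = 3; row 2: (5/3)/(1/3) = 5. Minimum is 3 at row 1 (w1 leaves); pivot element 3.
Divide row 1 by 3; eliminate column x3 from the other rows.
After both pivots, the entry at the obj-row, column RHS is 24.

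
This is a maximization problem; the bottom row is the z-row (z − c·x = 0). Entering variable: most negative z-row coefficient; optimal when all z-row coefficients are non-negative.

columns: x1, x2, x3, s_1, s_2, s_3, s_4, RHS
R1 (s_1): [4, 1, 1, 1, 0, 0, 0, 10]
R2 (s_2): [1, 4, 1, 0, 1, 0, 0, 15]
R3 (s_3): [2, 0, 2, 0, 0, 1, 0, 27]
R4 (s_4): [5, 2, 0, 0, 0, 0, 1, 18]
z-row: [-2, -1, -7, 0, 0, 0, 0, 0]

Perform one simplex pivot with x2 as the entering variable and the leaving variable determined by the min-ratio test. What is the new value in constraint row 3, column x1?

2

Ratio test on column x2 — row 1: 10/1 = 10; row 2: 15/4 = 15/4; row 3: entry 0 ≤ 0; row 4: 18/2 = 9. Minimum is 15/4 at row 2 (s_2 leaves); pivot element 4.
Divide row 2 by 4; eliminate column x2 from the other rows.
Row 3 update in column x1: 2 − 0·(1/4) = 2.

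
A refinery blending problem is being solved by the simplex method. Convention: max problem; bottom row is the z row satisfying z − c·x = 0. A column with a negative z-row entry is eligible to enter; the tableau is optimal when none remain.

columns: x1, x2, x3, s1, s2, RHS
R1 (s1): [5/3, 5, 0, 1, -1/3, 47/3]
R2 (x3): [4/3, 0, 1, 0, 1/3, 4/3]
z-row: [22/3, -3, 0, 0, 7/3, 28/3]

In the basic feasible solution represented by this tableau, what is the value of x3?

x3 is basic (row 2); its value is the RHS of that row, 4/3.

4/3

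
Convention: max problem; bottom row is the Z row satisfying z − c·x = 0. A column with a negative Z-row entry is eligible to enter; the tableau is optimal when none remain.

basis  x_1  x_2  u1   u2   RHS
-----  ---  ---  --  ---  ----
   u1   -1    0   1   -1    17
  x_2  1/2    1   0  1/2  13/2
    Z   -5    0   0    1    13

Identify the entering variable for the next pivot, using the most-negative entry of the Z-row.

Negative Z-row entries: x_1: -5.
The most negative is -5 in column x_1, so x_1 enters.

x_1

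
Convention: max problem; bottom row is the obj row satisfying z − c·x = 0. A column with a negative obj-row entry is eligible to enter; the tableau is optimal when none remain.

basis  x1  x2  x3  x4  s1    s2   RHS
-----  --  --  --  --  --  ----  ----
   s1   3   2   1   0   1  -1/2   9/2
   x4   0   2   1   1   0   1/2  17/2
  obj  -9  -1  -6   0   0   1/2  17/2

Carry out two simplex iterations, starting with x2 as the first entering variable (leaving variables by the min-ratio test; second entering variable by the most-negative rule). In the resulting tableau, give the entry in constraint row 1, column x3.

Ratio test on column x2 — row 1: (9/2)/2 = 9/4; row 2: (17/2)/2 = 17/4. Minimum is 9/4 at row 1 (s1 leaves); pivot element 2.
Divide row 1 by 2; eliminate column x2 from the other rows.
Second iteration: most negative obj-row entry is -15/2 in column x1, so x1 enters.
Ratio test on column x1 — row 1: (9/4)/(3/2) = 3/2; row 2: entry -3 ≤ 0. Minimum is 3/2 at row 1 (x2 leaves); pivot element 3/2.
Divide row 1 by 3/2; eliminate column x1 from the other rows.
After both pivots, the entry at constraint row 1, column x3 is 1/3.

1/3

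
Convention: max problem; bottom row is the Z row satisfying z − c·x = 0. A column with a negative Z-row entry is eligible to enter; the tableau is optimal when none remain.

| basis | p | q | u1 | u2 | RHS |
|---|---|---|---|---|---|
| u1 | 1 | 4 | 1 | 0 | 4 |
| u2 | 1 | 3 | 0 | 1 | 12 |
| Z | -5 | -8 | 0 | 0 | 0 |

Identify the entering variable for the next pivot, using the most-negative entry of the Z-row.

Negative Z-row entries: p: -5, q: -8.
The most negative is -8 in column q, so q enters.

q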